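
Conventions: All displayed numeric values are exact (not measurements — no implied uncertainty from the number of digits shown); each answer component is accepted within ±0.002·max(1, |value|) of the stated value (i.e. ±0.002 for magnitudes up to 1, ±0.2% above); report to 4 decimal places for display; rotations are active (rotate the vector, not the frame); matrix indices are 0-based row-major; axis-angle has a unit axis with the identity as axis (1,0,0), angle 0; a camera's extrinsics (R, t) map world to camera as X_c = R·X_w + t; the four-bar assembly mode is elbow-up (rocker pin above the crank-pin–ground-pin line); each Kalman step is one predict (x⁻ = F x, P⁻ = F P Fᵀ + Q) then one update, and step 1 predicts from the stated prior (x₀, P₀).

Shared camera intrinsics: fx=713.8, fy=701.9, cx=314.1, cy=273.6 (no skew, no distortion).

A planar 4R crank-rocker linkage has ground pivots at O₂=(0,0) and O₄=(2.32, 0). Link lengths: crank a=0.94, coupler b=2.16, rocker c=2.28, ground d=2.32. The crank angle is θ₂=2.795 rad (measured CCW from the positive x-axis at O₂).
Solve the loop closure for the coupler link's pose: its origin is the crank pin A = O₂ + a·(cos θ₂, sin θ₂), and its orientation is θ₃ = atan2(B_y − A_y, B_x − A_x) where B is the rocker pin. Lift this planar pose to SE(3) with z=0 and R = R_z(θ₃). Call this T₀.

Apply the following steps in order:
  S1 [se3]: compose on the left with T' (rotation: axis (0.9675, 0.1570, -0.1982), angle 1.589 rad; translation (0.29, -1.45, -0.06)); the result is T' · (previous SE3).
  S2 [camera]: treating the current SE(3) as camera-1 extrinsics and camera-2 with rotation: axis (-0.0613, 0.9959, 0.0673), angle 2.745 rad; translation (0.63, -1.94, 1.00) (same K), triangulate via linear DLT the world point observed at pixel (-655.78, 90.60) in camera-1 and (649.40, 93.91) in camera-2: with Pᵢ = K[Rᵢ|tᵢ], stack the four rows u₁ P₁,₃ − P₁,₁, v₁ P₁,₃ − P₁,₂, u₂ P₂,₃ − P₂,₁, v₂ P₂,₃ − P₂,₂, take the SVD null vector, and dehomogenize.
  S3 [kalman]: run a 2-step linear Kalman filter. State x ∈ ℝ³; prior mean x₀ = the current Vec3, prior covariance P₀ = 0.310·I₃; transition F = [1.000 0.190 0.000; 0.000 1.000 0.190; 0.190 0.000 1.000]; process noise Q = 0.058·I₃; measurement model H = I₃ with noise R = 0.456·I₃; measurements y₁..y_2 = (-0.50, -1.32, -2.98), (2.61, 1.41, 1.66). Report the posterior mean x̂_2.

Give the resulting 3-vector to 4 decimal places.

result = (0.6696, 0.6283, -0.5449)

source (fourbar_fk): coupler pose = R=[0.7737 -0.6335 0.0000; 0.6335 0.7737 0.0000; 0.0000 0.0000 1.0000], t=(-0.8841, 0.3193, 0.0000)
after S1 (compose_se3): R=[0.9469 -0.3193 -0.0383; -0.0293 0.0329 -0.9990; 0.3203 0.9471 0.0218], t=(-0.4239, -1.4093, 0.5502)
after S2 (triangulate): (-1.1938, 1.3622, -0.9558)
after S3 (kf_track): (0.6696, 0.6283, -0.5449)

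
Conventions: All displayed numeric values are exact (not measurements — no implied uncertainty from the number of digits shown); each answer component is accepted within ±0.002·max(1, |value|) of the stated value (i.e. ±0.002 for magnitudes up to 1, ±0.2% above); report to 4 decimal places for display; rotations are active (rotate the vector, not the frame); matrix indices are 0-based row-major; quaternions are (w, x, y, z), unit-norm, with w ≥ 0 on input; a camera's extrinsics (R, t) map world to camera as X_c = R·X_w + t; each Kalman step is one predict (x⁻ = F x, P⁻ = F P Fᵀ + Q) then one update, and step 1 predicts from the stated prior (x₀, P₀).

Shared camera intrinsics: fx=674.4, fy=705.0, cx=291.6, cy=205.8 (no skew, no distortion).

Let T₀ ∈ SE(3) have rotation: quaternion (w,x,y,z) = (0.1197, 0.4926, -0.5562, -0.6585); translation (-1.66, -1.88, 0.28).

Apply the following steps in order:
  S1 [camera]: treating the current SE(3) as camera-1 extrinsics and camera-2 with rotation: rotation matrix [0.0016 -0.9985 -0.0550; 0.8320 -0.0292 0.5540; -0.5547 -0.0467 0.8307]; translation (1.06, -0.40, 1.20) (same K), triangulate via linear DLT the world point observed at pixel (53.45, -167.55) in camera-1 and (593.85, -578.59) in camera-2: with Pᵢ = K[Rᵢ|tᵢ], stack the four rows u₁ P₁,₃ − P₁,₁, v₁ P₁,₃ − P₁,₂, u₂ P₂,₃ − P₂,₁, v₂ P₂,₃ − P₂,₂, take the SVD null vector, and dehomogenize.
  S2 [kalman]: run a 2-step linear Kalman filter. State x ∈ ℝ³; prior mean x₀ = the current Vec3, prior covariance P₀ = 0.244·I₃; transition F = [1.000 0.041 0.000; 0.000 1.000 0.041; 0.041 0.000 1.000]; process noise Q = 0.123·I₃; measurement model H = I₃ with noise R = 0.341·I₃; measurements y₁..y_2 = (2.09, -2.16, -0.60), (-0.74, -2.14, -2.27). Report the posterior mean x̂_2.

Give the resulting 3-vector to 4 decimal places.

result = (-0.3200, -1.5713, -1.3417)

after S1 (triangulate): (-1.9452, 0.1848, -0.3398)
after S2 (kf_track): (-0.3200, -1.5713, -1.3417)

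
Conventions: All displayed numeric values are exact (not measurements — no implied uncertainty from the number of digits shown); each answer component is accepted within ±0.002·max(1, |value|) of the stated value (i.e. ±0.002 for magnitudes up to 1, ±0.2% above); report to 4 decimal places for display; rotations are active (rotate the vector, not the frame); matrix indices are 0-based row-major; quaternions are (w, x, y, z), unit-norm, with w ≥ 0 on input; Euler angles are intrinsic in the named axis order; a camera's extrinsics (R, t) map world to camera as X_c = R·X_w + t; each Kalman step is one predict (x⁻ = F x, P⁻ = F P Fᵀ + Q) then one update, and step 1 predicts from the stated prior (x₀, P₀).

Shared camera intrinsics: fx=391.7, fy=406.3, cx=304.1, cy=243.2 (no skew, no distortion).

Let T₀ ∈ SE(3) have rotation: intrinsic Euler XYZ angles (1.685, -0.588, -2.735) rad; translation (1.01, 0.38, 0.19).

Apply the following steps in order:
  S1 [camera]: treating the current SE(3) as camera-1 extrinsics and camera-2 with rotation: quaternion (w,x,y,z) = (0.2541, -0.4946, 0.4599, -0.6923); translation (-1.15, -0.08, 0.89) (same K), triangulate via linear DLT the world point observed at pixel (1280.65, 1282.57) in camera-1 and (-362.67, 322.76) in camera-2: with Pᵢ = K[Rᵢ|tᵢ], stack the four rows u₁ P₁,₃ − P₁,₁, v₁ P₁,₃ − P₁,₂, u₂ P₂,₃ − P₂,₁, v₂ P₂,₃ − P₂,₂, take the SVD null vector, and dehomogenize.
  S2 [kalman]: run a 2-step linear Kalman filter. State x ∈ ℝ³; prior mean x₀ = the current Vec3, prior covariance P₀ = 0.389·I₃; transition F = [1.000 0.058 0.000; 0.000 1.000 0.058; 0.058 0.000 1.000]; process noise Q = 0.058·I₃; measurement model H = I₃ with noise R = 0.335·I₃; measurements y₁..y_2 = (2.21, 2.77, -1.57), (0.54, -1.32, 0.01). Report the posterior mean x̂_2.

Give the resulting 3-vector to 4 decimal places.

after S1 (triangulate): (0.2135, -0.3134, -0.8930)
after S2 (kf_track): (1.0443, 0.2256, -0.6977)

result = (1.0443, 0.2256, -0.6977)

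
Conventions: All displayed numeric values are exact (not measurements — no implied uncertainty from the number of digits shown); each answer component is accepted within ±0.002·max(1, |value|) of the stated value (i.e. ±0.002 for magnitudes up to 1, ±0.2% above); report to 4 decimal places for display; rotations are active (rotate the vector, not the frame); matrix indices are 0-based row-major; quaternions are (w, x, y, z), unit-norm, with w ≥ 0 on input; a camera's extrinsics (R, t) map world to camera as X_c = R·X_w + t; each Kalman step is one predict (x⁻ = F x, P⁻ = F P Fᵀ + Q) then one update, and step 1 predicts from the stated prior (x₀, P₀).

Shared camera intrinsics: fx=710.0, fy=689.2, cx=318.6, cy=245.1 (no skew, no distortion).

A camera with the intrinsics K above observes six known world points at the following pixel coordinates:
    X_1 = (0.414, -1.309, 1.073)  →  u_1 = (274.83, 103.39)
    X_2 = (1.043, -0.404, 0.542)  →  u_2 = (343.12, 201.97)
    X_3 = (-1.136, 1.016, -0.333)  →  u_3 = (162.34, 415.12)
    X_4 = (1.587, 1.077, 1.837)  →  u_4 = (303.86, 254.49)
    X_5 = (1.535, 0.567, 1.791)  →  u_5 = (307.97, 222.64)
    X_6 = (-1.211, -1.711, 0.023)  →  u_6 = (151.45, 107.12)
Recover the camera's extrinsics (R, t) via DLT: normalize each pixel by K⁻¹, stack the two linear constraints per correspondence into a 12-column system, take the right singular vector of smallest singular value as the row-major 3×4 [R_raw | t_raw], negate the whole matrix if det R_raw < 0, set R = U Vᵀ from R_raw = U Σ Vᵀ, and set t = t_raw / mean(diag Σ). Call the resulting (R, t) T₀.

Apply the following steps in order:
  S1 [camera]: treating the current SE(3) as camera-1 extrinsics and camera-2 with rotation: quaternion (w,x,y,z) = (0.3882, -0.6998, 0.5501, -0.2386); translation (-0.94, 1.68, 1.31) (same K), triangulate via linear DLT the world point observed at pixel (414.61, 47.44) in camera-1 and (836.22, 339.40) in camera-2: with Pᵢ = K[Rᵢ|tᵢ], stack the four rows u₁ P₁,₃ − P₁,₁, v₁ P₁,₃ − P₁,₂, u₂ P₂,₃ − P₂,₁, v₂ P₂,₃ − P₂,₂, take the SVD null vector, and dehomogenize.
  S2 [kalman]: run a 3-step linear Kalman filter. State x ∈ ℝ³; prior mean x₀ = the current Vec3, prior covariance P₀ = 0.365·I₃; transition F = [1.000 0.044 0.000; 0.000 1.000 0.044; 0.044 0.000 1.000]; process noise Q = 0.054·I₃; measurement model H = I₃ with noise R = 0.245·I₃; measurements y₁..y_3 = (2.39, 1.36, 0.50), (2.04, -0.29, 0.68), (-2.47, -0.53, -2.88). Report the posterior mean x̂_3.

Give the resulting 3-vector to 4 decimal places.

result = (0.2218, -0.2986, -0.7100)

source (pnp_recover): camera pose = R=[0.8419 -0.1513 -0.5180; -0.1426 0.8634 -0.4840; 0.5205 0.4814 0.7053], t=(-0.4100, 0.3100, 6.4594)
after S1 (triangulate): (1.9518, -1.8834, 1.0271)
after S2 (kf_track): (0.2218, -0.2986, -0.7100)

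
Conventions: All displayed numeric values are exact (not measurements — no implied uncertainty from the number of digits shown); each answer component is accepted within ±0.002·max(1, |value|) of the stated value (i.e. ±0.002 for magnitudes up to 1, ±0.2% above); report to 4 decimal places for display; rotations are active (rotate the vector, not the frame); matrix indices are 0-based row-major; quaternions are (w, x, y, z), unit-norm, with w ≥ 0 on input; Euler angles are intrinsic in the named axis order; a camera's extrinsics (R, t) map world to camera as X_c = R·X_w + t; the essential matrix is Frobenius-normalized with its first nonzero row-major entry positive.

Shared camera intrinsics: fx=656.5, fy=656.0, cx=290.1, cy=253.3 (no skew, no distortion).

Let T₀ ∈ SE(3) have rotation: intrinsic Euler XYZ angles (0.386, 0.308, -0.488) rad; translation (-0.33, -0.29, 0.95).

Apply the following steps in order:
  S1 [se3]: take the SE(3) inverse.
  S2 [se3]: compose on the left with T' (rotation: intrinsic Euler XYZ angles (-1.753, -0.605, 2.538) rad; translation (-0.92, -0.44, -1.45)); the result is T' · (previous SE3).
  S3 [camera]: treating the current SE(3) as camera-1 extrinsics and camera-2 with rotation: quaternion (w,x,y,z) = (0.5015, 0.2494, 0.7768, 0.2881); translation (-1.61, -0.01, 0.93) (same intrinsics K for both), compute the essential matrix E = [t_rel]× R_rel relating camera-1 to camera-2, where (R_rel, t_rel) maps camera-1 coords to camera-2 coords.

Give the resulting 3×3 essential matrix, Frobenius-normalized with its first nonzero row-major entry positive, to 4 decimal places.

matrix = [0.4895 0.1365 -0.4787; -0.0309 0.6862 0.1672; -0.0783 -0.0348 0.0740]

after S1 (invert_se3): R=[0.8417 -0.3336 -0.4246; 0.4468 0.8718 0.2009; 0.3032 -0.3588 0.8828], t=(0.5844, 0.2094, -0.8427)
after S2 (compose_se3): R=[-0.9510 0.0229 -0.3084; -0.3042 -0.2490 0.9195; -0.0557 0.9682 0.2438], t=(-0.9342, -1.4861, -1.4192)
after S3 (essential): [0.4895 0.1365 -0.4787; -0.0309 0.6862 0.1672; -0.0783 -0.0348 0.0740]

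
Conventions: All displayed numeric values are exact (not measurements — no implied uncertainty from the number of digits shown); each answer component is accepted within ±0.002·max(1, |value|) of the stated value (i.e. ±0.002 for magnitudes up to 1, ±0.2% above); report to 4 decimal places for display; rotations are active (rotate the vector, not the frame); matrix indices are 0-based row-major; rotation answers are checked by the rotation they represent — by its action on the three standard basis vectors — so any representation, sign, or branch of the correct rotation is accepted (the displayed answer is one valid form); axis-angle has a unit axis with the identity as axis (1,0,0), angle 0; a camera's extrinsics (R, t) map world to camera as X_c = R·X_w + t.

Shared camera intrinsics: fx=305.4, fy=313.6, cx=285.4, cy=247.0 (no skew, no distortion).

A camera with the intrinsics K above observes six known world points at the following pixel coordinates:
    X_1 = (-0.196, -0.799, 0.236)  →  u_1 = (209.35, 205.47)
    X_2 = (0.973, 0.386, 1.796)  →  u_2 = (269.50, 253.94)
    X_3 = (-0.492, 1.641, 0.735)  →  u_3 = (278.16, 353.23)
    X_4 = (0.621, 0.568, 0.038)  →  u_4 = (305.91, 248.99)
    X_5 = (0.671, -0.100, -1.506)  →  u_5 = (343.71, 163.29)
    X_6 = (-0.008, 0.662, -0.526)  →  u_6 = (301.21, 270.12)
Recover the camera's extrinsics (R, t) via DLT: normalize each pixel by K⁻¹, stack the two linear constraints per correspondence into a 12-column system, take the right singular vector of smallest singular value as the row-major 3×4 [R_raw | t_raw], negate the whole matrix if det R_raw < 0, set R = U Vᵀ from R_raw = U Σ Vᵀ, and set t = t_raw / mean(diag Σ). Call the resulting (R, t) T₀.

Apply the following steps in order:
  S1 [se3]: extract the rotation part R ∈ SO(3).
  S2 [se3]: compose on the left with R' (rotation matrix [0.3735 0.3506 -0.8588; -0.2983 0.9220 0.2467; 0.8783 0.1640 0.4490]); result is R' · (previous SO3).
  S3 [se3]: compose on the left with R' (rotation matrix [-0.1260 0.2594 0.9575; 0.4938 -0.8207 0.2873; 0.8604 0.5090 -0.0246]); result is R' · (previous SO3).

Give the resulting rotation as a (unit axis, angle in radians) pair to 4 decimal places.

source (pnp_recover): camera pose = R=[0.6752 0.5834 -0.4514; -0.5295 0.8094 0.2539; 0.5135 0.0675 0.8554], t=(-0.4100, -0.1100, 4.4306)
after S1 (rot_of_se3): [0.6752 0.5834 -0.4514; -0.5295 0.8094 0.2539; 0.5135 0.0675 0.8554]
after S2 (compose_so3): [-0.3744 0.4437 -0.8142; -0.5630 0.5889 0.5798; 0.7368 0.6755 0.0293]
after S3 (compose_so3): [0.6066 0.7436 0.2811; 0.4889 -0.0702 -0.8695; -0.6269 0.6649 -0.4061]

rotation (axis_angle) = ((0.8520, 0.5041, -0.1415), 2.0207)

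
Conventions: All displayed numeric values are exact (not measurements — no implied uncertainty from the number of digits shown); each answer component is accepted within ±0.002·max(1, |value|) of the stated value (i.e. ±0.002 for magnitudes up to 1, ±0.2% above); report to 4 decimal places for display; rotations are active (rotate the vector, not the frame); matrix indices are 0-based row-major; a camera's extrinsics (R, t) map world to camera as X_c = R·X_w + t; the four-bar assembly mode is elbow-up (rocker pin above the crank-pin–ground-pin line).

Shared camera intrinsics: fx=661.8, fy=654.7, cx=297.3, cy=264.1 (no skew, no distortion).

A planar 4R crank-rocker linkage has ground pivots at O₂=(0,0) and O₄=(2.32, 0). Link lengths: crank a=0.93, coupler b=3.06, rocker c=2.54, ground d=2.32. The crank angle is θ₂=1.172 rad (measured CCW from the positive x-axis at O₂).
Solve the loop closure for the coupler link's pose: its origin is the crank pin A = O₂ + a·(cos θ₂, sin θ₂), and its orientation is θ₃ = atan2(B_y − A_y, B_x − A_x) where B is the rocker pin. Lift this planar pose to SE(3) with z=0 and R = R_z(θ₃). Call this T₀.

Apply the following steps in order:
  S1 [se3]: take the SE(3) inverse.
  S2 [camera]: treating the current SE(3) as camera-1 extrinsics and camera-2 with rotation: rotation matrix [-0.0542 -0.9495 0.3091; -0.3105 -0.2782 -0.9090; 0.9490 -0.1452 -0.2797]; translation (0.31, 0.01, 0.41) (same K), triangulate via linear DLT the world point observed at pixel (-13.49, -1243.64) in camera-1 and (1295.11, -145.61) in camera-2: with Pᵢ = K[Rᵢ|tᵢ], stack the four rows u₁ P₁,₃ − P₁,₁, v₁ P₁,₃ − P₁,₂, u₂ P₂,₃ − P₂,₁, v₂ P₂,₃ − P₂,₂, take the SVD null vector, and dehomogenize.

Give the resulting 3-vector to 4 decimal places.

result = (1.3844, -1.9603, 1.2753)

source (fourbar_fk): coupler pose = R=[0.8528 -0.5223 0.0000; 0.5223 0.8528 0.0000; 0.0000 0.0000 1.0000], t=(0.3611, 0.8570, 0.0000)
after S1 (invert_se3): R=[0.8528 0.5223 0.0000; -0.5223 0.8528 0.0000; 0.0000 0.0000 1.0000], t=(-0.7556, -0.5422, 0.0000)
after S2 (triangulate): (1.3844, -1.9603, 1.2753)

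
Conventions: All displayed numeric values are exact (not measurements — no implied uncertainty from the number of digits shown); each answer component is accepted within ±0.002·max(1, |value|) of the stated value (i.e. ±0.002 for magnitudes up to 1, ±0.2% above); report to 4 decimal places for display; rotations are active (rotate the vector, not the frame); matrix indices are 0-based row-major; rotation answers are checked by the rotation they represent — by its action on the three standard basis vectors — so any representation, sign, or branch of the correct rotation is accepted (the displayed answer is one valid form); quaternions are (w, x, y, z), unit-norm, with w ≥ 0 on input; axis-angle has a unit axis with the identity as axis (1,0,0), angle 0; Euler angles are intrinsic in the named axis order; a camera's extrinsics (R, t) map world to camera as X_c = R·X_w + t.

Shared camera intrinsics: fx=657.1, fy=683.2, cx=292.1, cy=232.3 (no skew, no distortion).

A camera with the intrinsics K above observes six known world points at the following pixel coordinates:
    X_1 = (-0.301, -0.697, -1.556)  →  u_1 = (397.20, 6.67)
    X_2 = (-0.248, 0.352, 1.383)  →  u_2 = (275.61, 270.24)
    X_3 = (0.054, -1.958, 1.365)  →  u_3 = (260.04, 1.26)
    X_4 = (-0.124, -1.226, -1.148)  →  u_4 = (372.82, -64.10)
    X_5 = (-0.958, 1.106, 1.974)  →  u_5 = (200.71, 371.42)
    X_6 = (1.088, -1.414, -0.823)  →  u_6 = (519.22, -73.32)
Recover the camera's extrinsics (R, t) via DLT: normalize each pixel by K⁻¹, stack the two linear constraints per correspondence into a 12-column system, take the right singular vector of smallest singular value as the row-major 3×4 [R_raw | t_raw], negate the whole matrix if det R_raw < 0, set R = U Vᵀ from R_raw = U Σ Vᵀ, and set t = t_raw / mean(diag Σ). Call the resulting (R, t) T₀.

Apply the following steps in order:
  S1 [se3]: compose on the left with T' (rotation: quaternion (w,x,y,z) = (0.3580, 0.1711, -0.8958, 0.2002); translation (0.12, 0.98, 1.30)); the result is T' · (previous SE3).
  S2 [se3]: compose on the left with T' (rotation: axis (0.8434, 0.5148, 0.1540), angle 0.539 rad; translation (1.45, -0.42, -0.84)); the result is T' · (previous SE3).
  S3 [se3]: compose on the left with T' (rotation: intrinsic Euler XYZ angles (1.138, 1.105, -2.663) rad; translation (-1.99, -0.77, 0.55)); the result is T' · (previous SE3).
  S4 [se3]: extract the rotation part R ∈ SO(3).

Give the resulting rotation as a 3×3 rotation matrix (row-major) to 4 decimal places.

source (pnp_recover): camera pose = R=[0.9369 0.1874 -0.2950; -0.1662 0.9815 0.0955; 0.3074 -0.0405 0.9507], t=(0.4300, -0.2001, 4.5205)
after S1 (compose_se3): R=[-0.7433 -0.5467 -0.3855; -0.4440 0.8342 -0.3270; 0.5004 -0.0719 -0.8628], t=(-2.6744, -1.4377, -1.3468)
after S2 (compose_se3): R=[-0.5636 -0.5593 -0.6079; -0.7132 0.7007 0.0166; 0.4167 0.4430 -0.7938], t=(-1.4704, -1.5160, -1.9815)
after S3 (compose_se3): R=[0.4494 0.7637 -0.4635; 0.3439 0.3309 0.8788; 0.8245 -0.5543 -0.1139], t=(-3.4878, 1.3787, 1.7856)
after S4 (rot_of_se3): [0.4494 0.7637 -0.4635; 0.3439 0.3309 0.8788; 0.8245 -0.5543 -0.1139]

rotation (matrix) = ((0.4494, 0.7637, -0.4635), (0.3439, 0.3309, 0.8788), (0.8245, -0.5543, -0.1139))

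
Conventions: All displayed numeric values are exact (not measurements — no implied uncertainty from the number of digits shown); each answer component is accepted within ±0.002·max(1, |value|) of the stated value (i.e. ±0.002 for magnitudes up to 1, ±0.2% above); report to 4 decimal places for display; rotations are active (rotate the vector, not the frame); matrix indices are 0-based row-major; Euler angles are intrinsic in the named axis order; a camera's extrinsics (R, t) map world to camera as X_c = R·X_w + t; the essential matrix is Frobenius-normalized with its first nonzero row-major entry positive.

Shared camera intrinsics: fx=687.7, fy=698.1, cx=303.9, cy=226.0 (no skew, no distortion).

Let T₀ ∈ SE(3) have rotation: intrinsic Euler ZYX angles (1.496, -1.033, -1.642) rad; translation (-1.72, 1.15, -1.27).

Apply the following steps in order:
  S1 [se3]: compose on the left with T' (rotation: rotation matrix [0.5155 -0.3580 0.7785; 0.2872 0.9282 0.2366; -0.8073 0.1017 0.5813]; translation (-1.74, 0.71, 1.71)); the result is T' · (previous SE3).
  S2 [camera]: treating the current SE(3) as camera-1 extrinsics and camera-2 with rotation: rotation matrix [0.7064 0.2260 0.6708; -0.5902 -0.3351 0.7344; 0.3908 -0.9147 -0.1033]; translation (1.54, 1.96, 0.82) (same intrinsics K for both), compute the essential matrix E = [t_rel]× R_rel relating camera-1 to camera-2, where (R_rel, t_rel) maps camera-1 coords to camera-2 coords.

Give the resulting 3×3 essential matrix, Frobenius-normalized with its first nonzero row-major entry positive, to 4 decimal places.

after S1 (compose_se3): R=[0.5055 -0.6321 -0.5873; 0.6883 0.7059 -0.1673; 0.5203 -0.3197 0.7919], t=(-4.0271, 0.9829, 2.4772)
after S2 (essential): [0.2788 0.5033 -0.2643; 0.1500 0.2233 0.6515; 0.1528 0.2715 -0.0730]

matrix = [0.2788 0.5033 -0.2643; 0.1500 0.2233 0.6515; 0.1528 0.2715 -0.0730]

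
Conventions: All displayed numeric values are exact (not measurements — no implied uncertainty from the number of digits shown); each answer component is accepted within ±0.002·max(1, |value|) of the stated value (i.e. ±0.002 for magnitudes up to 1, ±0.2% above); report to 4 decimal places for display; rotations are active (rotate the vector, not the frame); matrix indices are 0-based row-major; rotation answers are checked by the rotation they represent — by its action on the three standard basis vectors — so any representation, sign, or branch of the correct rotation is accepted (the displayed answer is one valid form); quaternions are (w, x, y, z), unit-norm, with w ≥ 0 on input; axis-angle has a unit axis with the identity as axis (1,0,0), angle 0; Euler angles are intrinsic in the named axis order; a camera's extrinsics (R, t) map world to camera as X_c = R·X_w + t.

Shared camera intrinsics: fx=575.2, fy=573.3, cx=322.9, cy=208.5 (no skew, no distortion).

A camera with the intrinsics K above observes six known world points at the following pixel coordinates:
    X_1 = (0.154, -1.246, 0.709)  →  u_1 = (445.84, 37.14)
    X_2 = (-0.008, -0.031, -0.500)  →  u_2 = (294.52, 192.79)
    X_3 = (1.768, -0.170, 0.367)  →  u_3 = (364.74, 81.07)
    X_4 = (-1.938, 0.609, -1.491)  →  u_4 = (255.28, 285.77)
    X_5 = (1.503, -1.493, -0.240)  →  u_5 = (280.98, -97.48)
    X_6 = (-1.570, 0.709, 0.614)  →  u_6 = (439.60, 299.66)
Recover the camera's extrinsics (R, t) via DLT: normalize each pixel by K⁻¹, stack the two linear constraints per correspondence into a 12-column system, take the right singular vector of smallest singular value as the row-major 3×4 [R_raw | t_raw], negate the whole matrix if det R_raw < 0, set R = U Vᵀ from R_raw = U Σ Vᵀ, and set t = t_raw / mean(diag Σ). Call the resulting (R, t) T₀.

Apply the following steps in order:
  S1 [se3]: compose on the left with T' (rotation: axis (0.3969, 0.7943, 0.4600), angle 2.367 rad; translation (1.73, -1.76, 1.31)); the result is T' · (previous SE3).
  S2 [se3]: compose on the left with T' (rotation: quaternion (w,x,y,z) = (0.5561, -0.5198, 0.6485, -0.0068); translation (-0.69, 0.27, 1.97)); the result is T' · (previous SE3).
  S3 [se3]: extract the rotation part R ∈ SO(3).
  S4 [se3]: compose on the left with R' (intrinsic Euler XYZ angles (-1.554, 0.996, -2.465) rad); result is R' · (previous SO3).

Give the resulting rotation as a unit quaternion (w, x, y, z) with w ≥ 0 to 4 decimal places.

source (pnp_recover): camera pose = R=[-0.2307 -0.0498 0.9717; -0.2075 0.9782 0.0009; -0.9506 -0.2014 -0.2360], t=(0.2500, -0.1000, 4.5799)
after S1 (compose_se3): R=[-0.7685 0.0613 -0.6369; -0.6068 0.2458 0.7559; 0.2029 0.9674 -0.1518], t=(5.5749, 0.0169, -0.4528)
after S2 (compose_se3): R=[0.4302 0.5504 -0.7155; 0.3606 0.6219 0.6951; 0.8276 -0.5570 0.0691], t=(-0.1455, -3.7805, -1.8486)
after S3 (rot_of_se3): [0.4302 0.5504 -0.7155; 0.3606 0.6219 0.6951; 0.8276 -0.5570 0.0691]
after S4 (compose_so3): [0.6350 -0.4891 0.5979; 0.5326 -0.2834 -0.7975; 0.5595 0.8249 0.0806]

rotation (quat) = (0.5984, 0.6778, 0.0160, 0.4269)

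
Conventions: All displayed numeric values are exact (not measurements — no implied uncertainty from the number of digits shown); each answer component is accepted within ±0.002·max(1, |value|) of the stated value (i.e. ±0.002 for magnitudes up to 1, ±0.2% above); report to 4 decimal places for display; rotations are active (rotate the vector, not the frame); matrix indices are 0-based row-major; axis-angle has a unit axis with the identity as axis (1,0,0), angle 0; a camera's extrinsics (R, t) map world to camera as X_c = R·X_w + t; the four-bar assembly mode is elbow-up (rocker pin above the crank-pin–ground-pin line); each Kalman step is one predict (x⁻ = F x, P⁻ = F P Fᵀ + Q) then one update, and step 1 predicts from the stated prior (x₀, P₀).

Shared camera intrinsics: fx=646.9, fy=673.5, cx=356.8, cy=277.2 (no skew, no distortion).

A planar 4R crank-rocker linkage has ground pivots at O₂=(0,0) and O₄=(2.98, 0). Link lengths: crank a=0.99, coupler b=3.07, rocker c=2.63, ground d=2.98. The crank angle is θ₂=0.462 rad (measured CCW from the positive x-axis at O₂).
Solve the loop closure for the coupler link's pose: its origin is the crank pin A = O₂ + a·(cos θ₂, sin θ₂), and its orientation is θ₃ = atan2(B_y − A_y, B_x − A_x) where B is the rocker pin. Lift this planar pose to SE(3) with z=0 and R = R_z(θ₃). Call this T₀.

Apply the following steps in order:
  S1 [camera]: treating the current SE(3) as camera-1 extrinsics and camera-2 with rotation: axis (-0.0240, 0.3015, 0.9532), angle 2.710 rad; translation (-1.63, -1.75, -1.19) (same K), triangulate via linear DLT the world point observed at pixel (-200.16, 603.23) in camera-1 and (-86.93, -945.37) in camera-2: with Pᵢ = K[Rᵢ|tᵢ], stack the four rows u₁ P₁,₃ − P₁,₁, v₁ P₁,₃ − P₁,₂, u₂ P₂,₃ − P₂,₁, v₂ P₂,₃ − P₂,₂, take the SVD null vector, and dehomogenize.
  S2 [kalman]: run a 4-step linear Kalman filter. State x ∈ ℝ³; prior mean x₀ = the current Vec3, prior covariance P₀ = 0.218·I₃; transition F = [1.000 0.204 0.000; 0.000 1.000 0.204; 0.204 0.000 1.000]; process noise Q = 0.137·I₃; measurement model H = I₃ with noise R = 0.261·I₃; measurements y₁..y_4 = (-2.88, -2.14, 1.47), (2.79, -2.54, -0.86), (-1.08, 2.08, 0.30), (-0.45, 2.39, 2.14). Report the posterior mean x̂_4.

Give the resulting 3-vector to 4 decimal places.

source (fourbar_fk): coupler pose = R=[0.7015 -0.7127 0.0000; 0.7127 0.7015 0.0000; 0.0000 0.0000 1.0000], t=(0.8862, 0.4413, 0.0000)
after S1 (triangulate): (-1.3818, 1.9628, 1.7213)
after S2 (kf_track): (-0.2779, 1.5268, 1.2405)

result = (-0.2779, 1.5268, 1.2405)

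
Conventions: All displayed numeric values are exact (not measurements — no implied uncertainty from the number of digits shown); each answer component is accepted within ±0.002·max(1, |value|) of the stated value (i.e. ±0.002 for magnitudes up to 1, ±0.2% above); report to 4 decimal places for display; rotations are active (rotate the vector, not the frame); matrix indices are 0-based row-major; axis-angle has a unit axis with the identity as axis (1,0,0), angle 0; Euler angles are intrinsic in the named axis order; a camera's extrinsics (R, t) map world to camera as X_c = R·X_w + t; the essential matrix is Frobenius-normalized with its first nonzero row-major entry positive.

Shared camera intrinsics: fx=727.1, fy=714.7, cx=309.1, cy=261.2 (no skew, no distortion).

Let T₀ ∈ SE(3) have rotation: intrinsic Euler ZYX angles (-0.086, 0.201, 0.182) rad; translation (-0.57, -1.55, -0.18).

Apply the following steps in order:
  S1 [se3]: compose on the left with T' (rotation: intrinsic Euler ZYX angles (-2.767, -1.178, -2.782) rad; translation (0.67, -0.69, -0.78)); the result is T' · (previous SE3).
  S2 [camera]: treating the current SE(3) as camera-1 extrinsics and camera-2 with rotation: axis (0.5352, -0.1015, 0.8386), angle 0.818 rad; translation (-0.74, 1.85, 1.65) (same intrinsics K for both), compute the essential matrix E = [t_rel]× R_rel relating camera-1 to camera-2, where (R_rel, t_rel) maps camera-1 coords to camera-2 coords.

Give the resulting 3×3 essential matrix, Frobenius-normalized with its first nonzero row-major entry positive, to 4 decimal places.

after S1 (compose_se3): R=[-0.1585 -0.7929 -0.5884; -0.0715 0.6036 -0.7941; 0.9848 -0.0838 -0.1524], t=(1.9946, -1.6602, -1.0333)
after S2 (essential): [0.3716 0.5445 0.1756; 0.0447 0.2627 -0.2826; 0.1254 -0.1580 0.5857]

matrix = [0.3716 0.5445 0.1756; 0.0447 0.2627 -0.2826; 0.1254 -0.1580 0.5857]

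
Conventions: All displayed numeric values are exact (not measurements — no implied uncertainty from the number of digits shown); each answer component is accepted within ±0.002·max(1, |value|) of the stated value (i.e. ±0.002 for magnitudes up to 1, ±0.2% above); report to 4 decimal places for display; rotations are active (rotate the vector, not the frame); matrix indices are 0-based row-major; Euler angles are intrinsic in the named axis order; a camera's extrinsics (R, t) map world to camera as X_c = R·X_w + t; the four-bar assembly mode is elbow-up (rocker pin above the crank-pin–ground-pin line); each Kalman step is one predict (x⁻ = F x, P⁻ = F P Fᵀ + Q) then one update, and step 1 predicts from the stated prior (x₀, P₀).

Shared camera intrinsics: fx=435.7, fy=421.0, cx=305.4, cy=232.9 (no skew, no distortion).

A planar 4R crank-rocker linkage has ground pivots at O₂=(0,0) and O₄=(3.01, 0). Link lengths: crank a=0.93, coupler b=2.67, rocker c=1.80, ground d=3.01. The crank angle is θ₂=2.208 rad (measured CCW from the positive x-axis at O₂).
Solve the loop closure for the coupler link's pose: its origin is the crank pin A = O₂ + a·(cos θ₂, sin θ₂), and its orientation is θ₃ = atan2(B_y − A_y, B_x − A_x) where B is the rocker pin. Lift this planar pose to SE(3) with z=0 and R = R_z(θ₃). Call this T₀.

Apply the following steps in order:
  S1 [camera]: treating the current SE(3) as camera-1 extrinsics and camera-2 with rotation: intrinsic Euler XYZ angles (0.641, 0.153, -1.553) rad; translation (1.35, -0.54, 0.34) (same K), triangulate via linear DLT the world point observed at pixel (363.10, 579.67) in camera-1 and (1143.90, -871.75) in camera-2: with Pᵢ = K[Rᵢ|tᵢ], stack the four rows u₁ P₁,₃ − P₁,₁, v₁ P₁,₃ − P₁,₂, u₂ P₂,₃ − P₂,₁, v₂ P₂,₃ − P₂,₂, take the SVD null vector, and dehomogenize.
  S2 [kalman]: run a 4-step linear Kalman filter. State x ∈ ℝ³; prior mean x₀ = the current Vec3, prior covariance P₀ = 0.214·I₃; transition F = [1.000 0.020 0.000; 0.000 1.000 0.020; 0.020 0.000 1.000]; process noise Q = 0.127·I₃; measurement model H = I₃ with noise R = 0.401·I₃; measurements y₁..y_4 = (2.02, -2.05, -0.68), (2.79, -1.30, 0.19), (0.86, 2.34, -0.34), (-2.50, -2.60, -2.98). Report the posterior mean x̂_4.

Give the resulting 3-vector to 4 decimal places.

result = (-0.2673, -0.9724, -1.3247)

source (fourbar_fk): coupler pose = R=[0.9599 -0.2805 0.0000; 0.2805 0.9599 0.0000; 0.0000 0.0000 1.0000], t=(-0.5533, 0.7475, 0.0000)
after S1 (triangulate): (0.5003, -0.4964, 0.4994)
after S2 (kf_track): (-0.2673, -0.9724, -1.3247)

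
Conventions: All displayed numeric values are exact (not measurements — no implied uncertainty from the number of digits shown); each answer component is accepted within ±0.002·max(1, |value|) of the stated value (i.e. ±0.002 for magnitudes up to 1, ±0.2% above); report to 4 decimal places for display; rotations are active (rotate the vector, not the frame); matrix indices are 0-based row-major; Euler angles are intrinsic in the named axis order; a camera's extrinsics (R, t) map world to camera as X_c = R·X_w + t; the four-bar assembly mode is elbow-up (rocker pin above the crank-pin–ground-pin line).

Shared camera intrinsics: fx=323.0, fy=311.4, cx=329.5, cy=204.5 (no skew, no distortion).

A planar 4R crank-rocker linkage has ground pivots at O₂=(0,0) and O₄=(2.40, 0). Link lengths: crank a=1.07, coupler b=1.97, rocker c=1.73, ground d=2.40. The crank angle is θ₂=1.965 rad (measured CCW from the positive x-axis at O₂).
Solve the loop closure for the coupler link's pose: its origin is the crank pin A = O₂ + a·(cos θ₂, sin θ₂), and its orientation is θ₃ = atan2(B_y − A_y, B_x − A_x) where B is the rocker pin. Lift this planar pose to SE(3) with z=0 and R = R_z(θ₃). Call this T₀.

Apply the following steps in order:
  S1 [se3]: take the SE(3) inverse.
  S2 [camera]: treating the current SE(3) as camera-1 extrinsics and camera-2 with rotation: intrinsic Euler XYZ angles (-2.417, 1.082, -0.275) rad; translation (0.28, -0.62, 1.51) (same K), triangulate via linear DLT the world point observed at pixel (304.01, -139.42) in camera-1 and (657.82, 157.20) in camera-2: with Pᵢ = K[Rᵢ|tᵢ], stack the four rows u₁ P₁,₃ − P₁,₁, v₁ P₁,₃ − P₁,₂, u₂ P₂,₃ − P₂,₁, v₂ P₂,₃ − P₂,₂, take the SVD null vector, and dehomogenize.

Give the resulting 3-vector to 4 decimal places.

source (fourbar_fk): coupler pose = R=[0.9688 -0.2478 0.0000; 0.2478 0.9688 0.0000; 0.0000 0.0000 1.0000], t=(-0.4110, 0.9879, 0.0000)
after S1 (invert_se3): R=[0.9688 0.2478 0.0000; -0.2478 0.9688 0.0000; 0.0000 0.0000 1.0000], t=(0.1534, -1.0589, 0.0000)
after S2 (triangulate): (-0.2160, -0.0893, 0.9887)

result = (-0.2160, -0.0893, 0.9887)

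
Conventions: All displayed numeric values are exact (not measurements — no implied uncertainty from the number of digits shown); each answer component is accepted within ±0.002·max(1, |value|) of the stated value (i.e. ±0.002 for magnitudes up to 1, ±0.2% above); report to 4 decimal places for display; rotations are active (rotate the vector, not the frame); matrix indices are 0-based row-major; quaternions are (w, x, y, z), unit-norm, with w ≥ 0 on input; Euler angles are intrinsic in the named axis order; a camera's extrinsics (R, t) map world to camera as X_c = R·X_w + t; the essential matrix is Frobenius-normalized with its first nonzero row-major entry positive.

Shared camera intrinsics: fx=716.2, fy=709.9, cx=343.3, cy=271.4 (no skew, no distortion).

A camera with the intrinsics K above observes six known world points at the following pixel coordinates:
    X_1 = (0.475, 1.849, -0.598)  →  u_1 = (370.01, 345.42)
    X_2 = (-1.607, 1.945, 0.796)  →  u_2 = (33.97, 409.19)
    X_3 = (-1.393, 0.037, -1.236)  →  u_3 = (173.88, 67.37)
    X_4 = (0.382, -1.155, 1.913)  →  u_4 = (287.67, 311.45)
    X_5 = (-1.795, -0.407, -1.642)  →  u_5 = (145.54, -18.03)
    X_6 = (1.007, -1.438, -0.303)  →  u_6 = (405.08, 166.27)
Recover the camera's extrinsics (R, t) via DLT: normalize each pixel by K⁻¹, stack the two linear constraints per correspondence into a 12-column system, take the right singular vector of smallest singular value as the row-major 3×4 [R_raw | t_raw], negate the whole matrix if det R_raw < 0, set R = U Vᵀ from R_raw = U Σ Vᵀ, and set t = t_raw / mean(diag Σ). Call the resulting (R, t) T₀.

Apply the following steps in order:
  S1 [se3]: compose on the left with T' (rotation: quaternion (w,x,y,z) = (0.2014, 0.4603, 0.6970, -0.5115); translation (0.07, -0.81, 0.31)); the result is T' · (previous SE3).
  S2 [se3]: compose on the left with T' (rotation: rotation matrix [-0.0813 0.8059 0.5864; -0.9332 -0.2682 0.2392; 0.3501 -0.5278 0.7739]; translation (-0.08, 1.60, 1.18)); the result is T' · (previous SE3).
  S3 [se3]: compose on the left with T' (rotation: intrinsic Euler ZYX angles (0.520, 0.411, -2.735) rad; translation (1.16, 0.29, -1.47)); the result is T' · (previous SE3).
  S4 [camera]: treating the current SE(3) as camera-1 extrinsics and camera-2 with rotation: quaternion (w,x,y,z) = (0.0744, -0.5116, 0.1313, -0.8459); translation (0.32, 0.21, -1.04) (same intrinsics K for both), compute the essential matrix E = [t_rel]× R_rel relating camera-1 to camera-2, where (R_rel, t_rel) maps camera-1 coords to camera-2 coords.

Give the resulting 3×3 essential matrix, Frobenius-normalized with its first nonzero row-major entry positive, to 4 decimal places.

source (pnp_recover): camera pose = R=[0.9415 -0.0257 -0.3361; 0.2802 0.6139 0.7380; 0.1874 -0.7889 0.5852], t=(-0.4199, -0.3199, 6.5783)
after S1 (compose_se3): R=[-0.2642 0.6832 0.6807; 0.2566 0.7302 -0.6333; -0.9297 0.0074 -0.3682], t=(-1.2442, -6.9208, -1.8075)
after S2 (compose_se3): R=[-0.3169 0.5372 -0.7816; -0.0447 -0.8317 -0.5535; -0.9474 -0.1405 0.2876], t=(-6.6164, 4.1849, 2.9984)
after S3 (compose_se3): R=[0.2215 0.2342 -0.9466; -0.2577 0.9503 0.1749; 0.9405 0.2052 0.2708], t=(-4.3116, -5.9056, -2.8684)
after S4 (essential): [0.1572 0.0774 -0.6383; 0.1296 -0.1634 0.2559; -0.5540 0.3821 -0.0055]

matrix = [0.1572 0.0774 -0.6383; 0.1296 -0.1634 0.2559; -0.5540 0.3821 -0.0055]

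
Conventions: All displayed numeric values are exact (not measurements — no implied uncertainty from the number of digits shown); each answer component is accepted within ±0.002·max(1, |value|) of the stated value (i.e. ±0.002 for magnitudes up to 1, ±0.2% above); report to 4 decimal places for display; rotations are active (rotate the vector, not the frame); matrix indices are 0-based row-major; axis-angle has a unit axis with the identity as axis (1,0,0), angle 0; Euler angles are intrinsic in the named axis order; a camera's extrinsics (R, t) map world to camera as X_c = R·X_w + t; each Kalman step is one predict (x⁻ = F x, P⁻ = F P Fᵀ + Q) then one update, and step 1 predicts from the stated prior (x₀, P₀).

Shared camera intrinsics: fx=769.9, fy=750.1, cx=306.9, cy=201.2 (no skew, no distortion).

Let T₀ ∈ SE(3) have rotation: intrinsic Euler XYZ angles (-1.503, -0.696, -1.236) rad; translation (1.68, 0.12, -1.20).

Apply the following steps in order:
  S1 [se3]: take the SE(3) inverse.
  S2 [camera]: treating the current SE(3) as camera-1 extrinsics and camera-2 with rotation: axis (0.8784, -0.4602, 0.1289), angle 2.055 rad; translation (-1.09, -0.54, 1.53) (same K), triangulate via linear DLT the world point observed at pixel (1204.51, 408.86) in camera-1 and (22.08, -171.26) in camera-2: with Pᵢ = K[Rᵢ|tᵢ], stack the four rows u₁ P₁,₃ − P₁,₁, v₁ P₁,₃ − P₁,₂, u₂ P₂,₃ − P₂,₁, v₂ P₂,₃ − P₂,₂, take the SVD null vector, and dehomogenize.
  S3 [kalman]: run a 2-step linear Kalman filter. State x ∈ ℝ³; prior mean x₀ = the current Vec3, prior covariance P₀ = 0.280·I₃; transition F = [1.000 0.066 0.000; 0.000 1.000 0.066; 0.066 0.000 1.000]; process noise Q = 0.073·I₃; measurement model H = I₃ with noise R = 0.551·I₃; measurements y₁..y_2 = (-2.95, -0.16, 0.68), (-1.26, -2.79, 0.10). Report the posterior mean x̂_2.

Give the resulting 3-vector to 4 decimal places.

after S1 (invert_se3): R=[0.2522 0.1462 0.9566; 0.7248 0.6264 -0.2868; -0.6412 0.7656 0.0520], t=(0.7067, -1.6370, 1.0476)
after S2 (triangulate): (1.4907, 1.5535, 0.2055)
after S3 (kf_track): (-0.5913, -0.4145, 0.1937)

result = (-0.5913, -0.4145, 0.1937)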